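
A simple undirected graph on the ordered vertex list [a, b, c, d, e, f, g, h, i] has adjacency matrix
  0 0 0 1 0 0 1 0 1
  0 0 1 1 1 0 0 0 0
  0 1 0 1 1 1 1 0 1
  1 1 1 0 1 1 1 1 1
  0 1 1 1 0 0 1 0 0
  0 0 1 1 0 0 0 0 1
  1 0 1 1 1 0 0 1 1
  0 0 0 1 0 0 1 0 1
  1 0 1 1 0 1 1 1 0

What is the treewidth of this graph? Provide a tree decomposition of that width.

Treewidth 3.
One such decomposition:
Bags: B1 = {c, d, g, i}  B2 = {d, g, h, i}  B3 = {c, d, e, g}  B4 = {b, c, d, e}  B5 = {a, d, g, i}  B6 = {c, d, f, i}
Tree: B1–B2, B1–B3, B3–B4, B2–B5, B1–B6

Each bag holds 4 vertices, so the decomposition has width 3, which upper-bounds the treewidth. On the other hand G contains the 4-clique {c, d, e, g}. A clique must lie in a single bag of any decomposition, so no decomposition can have width below 3. The upper and lower bounds meet at 3, so that is the treewidth.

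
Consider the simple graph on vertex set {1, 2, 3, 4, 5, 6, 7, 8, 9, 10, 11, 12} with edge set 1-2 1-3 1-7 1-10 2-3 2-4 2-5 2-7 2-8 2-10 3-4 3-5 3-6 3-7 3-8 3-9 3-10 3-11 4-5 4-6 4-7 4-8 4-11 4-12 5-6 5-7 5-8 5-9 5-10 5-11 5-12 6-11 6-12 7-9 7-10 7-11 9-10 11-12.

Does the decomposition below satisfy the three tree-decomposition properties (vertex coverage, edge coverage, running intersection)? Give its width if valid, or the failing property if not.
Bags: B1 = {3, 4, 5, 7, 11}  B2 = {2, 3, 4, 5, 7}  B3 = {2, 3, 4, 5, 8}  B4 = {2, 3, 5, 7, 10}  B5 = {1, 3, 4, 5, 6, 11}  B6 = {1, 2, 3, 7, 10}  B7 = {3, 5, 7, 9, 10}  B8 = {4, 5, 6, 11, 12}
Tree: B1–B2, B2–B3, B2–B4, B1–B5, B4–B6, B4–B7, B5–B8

No — bags containing vertex 1 are not connected in the tree.

A tree decomposition must satisfy three properties: every vertex lies in some bag; for every edge, both endpoints lie together in some bag; and for every vertex, the bags containing it form a connected subtree. Here bags containing vertex 1 are not connected in the tree, so the decomposition is invalid.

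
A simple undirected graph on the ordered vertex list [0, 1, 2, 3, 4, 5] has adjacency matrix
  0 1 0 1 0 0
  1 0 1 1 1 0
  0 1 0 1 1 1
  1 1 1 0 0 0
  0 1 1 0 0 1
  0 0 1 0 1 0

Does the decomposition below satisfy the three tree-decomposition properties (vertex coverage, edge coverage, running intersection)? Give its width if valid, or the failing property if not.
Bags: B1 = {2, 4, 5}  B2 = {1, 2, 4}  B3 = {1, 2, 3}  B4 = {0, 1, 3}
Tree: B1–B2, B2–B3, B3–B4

Every vertex of G appears in some bag (union = {0, 1, 2, 3, 4, 5}); every edge is covered by a bag; and for each vertex v the set of bags containing v is connected in the bag tree. The decomposition is therefore valid. The largest bag has 3 vertices, so the width is 2.

Yes; width 2.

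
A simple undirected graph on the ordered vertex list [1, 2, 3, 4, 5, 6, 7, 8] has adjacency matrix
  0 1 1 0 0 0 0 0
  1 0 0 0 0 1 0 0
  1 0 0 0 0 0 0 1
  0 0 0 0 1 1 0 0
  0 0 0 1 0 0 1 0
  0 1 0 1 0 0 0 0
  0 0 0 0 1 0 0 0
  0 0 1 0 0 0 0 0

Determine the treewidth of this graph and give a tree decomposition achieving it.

Treewidth 1.
One such decomposition:
Bags: B1 = {3, 8}  B2 = {1, 3}  B3 = {1, 2}  B4 = {2, 6}  B5 = {4, 6}  B6 = {4, 5}  B7 = {5, 7}
Tree: B1–B2, B2–B3, B3–B4, B4–B5, B5–B6, B6–B7

Each bag holds 2 vertices, so the decomposition has width 1, which upper-bounds the treewidth. Since G has at least one edge (e.g. 8–3), it is not an edgeless graph, so tw(G) ≥ 1. Therefore the treewidth is 1.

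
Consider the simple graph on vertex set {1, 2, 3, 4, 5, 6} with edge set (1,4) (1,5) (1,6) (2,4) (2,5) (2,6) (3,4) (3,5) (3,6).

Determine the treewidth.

A width-3 tree decomposition is:
Bags: B1 = {3, 4, 5, 6}  B2 = {1, 4, 5, 6}  B3 = {2, 4, 5, 6}
Tree: B1–B2, B2–B3
Each bag holds 4 vertices, so the decomposition has width 3, which upper-bounds the treewidth. For the lower bound: the 4 vertex sets {3,4}, {1,5}, {6}, {2} are disjoint, each induces a connected subgraph, and every pair is joined by at least one edge of G. Contracting each set to a single vertex therefore yields K_{4} as a minor, and since treewidth is minor-monotone, tw(G) ≥ tw(K_{4}) = 3. The upper and lower bounds meet at 3, so that is the treewidth.

3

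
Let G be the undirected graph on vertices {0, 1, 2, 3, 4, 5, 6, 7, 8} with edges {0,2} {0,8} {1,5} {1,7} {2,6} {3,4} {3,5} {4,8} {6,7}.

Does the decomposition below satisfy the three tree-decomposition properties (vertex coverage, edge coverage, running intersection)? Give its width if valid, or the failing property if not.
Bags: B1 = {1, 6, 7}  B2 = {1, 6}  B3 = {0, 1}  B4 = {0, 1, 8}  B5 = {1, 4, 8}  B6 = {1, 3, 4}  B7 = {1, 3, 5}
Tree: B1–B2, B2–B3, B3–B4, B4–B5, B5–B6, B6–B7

A tree decomposition must satisfy three properties: every vertex lies in some bag; for every edge, both endpoints lie together in some bag; and for every vertex, the bags containing it form a connected subtree. Here vertex 2 appears in no bag, so the decomposition is invalid.

No — vertex 2 appears in no bag.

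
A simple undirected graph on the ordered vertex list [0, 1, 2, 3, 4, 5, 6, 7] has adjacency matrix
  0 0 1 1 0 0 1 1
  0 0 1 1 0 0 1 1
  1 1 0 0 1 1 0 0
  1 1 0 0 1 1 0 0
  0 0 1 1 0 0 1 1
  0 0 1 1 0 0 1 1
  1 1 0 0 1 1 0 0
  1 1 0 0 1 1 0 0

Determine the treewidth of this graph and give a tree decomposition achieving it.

Treewidth 4.
One such decomposition:
Bags: B1 = {0, 1, 4, 5, 6}  B2 = {0, 1, 4, 5, 7}  B3 = {0, 1, 3, 4, 5}  B4 = {0, 1, 2, 4, 5}
Tree: B1–B2, B2–B3, B3–B4

Every bag has size at most 5, so the width is 5 − 1 = 4 and tw(G) ≤ 4. For the lower bound: the 5 vertex sets {1,6}, {0,7}, {3,5}, {4}, {2} are disjoint, each induces a connected subgraph, and every pair is joined by at least one edge of G. Contracting each set to a single vertex therefore yields K_{5} as a minor, and since treewidth is minor-monotone, tw(G) ≥ tw(K_{5}) = 4. The upper and lower bounds meet at 4, so that is the treewidth.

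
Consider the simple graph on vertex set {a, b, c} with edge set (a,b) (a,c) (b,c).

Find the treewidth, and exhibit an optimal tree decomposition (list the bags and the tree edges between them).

Treewidth 2.
Bags: B1 = {a, b, c}
Tree: (single bag)

A single bag containing all 3 vertices is trivially a valid decomposition of width 2. Conversely, {a, b, c} is a clique of size 3, and the vertices of any clique must share a bag in every tree decomposition; so some bag has ≥ 3 vertices and tw(G) ≥ 2. The upper and lower bounds meet at 2, so that is the treewidth.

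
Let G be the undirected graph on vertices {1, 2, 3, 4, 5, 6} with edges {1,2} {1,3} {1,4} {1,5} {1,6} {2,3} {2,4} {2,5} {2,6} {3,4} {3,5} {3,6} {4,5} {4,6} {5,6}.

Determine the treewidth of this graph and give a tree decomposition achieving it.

Treewidth 5.
One such decomposition:
Bags: B1 = {1, 2, 3, 4, 5, 6}
Tree: (single bag)

With just one bag of size 6, the width is 6 − 1 = 5, so tw(G) ≤ 5. Conversely, {1, 2, 3, 4, 5, 6} is a clique of size 6, and the vertices of any clique must share a bag in every tree decomposition; so some bag has ≥ 6 vertices and tw(G) ≥ 5. The upper and lower bounds meet at 5, so that is the treewidth.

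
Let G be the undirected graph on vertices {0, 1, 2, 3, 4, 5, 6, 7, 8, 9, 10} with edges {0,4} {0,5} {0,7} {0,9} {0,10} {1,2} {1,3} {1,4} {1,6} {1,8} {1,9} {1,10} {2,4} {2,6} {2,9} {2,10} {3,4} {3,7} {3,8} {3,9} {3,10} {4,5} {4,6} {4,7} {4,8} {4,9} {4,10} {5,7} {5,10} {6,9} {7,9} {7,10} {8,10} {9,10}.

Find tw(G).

4

A width-4 tree decomposition is:
Bags: B1 = {3, 4, 7, 9, 10}  B2 = {1, 3, 4, 9, 10}  B3 = {1, 3, 4, 8, 10}  B4 = {0, 4, 7, 9, 10}  B5 = {1, 2, 4, 9, 10}  B6 = {1, 2, 4, 6, 9}  B7 = {0, 4, 5, 7, 10}
Tree: B1–B2, B2–B3, B1–B4, B2–B5, B5–B6, B4–B7
The largest bag has 5 vertices, giving width 4; this decomposition certifies tw(G) ≤ 4. Conversely, {1, 3, 4, 8, 10} is a clique of size 5, and the vertices of any clique must share a bag in every tree decomposition; so some bag has ≥ 5 vertices and tw(G) ≥ 4. The upper and lower bounds meet at 4, so that is the treewidth.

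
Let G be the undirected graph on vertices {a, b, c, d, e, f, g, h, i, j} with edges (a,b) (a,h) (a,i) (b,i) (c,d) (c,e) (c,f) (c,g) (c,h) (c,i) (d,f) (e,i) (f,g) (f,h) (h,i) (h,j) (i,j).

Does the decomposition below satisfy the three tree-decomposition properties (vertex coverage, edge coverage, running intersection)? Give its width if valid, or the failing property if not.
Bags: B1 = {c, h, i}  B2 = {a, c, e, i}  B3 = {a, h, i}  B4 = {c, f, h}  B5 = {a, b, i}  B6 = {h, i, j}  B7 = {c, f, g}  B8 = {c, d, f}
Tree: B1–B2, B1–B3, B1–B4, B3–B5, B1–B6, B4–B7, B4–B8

A tree decomposition must satisfy three properties: every vertex lies in some bag; for every edge, both endpoints lie together in some bag; and for every vertex, the bags containing it form a connected subtree. Here bags containing vertex a are not connected in the tree, so the decomposition is invalid.

No — bags containing vertex a are not connected in the tree.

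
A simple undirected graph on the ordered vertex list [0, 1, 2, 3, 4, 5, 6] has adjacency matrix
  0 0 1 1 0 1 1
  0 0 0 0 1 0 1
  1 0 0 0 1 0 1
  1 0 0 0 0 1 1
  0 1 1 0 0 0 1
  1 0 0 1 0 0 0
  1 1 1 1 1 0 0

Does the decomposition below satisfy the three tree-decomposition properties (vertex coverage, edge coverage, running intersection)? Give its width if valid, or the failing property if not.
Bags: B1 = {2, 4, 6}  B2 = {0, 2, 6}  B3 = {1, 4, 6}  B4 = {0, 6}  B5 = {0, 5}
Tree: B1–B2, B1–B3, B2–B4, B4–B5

A tree decomposition must satisfy three properties: every vertex lies in some bag; for every edge, both endpoints lie together in some bag; and for every vertex, the bags containing it form a connected subtree. Here vertex 3 appears in no bag, so the decomposition is invalid.

No — vertex 3 appears in no bag.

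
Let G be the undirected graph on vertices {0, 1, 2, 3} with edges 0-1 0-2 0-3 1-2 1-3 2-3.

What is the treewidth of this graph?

3

A width-3 tree decomposition is:
Bags: B1 = {0, 1, 2, 3}
Tree: (single bag)
A single bag containing all 4 vertices is trivially a valid decomposition of width 3. On the other hand G contains the 4-clique {0, 1, 2, 3}. A clique must lie in a single bag of any decomposition, so no decomposition can have width below 3. Hence tw(G) = 3 exactly.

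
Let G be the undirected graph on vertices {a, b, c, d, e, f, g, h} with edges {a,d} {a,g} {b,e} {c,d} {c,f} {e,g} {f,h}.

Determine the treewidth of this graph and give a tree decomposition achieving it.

Treewidth 1.
One optimal decomposition is:
Bags: B1 = {f, h}  B2 = {c, f}  B3 = {c, d}  B4 = {a, d}  B5 = {a, g}  B6 = {e, g}  B7 = {b, e}
Tree: B1–B2, B2–B3, B3–B4, B4–B5, B5–B6, B6–B7

Each bag holds 2 vertices, so the decomposition has width 1, which upper-bounds the treewidth. Any graph with an edge has treewidth ≥ 1, and G has the edge h–f. Hence tw(G) = 1 exactly.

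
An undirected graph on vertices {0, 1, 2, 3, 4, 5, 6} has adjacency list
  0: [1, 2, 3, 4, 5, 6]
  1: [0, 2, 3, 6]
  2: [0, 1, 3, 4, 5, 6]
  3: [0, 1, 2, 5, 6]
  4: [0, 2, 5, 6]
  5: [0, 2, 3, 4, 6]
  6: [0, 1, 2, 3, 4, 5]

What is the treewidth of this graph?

4

A width-4 tree decomposition is:
Bags: B1 = {0, 1, 2, 3, 6}  B2 = {0, 2, 3, 5, 6}  B3 = {0, 2, 4, 5, 6}
Tree: B1–B2, B2–B3
Every bag has size at most 5, so the width is 5 − 1 = 4 and tw(G) ≤ 4. On the other hand G contains the 5-clique {0, 1, 2, 3, 6}. A clique must lie in a single bag of any decomposition, so no decomposition can have width below 4. The upper and lower bounds meet at 4, so that is the treewidth.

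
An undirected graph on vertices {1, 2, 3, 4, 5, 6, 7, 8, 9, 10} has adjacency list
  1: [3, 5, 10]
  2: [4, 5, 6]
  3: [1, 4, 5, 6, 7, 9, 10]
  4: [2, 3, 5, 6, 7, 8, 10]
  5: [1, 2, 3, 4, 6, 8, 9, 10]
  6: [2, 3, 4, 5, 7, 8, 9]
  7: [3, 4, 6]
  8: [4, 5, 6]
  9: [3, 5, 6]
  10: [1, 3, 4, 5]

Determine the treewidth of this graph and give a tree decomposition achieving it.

Every bag has size at most 4, so the width is 4 − 1 = 3 and tw(G) ≤ 3. Conversely, {4, 5, 6, 8} is a clique of size 4, and the vertices of any clique must share a bag in every tree decomposition; so some bag has ≥ 4 vertices and tw(G) ≥ 3. Combining the bounds, tw(G) = 3.

Treewidth 3.
One optimal decomposition is:
Bags: B1 = {3, 4, 5, 6}  B2 = {3, 4, 6, 7}  B3 = {3, 5, 6, 9}  B4 = {2, 4, 5, 6}  B5 = {3, 4, 5, 10}  B6 = {1, 3, 5, 10}  B7 = {4, 5, 6, 8}
Tree: B1–B2, B1–B3, B1–B4, B1–B5, B5–B6, B4–B7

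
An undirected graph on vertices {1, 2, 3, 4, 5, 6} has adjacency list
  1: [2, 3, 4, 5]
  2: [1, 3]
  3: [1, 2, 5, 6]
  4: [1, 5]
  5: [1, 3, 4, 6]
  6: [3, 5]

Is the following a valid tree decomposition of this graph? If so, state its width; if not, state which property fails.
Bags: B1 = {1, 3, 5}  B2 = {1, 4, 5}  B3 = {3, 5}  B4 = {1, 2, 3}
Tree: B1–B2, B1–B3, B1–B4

A tree decomposition must satisfy three properties: every vertex lies in some bag; for every edge, both endpoints lie together in some bag; and for every vertex, the bags containing it form a connected subtree. Here vertex 6 appears in no bag, so the decomposition is invalid.

No — vertex 6 appears in no bag.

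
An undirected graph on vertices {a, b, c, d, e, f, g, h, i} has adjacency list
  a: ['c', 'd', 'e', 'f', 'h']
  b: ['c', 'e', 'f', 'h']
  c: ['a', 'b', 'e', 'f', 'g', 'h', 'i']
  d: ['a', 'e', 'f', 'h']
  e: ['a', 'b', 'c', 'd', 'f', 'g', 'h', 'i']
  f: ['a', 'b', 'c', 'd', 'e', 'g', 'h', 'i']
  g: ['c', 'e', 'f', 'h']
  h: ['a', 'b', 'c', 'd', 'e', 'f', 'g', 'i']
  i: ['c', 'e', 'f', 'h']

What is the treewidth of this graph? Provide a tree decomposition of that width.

Each bag holds 5 vertices, so the decomposition has width 4, which upper-bounds the treewidth. Conversely, {a, d, e, f, h} is a clique of size 5, and the vertices of any clique must share a bag in every tree decomposition; so some bag has ≥ 5 vertices and tw(G) ≥ 4. Combining the bounds, tw(G) = 4.

Treewidth 4.
Bags: B1 = {a, c, e, f, h}  B2 = {c, e, f, h, i}  B3 = {a, d, e, f, h}  B4 = {c, e, f, g, h}  B5 = {b, c, e, f, h}
Tree: B1–B2, B1–B3, B2–B4, B2–B5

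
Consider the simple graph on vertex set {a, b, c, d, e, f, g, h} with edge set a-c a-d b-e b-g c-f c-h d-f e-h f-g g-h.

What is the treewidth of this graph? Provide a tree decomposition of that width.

Each bag holds 3 vertices, so the decomposition has width 2, which upper-bounds the treewidth. The edges a–d–f–c–a form a cycle, so G is not a tree and its treewidth is at least 2. The upper and lower bounds meet at 2, so that is the treewidth.

Treewidth 2.
One such decomposition:
Bags: B1 = {a, c, d}  B2 = {c, d, f}  B3 = {c, f, h}  B4 = {f, g, h}  B5 = {e, g, h}  B6 = {b, e, g}
Tree: B1–B2, B2–B3, B3–B4, B4–B5, B5–B6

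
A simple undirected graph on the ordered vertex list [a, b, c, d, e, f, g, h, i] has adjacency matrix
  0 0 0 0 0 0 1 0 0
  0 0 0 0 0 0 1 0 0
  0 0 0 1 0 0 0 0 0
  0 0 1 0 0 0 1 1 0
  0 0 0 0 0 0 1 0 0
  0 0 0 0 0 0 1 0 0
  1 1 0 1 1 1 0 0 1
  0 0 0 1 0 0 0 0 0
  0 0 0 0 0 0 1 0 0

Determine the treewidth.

A width-1 tree decomposition is:
Bags: B1 = {a, g}  B2 = {f, g}  B3 = {g, i}  B4 = {d, g}  B5 = {d, h}  B6 = {b, g}  B7 = {e, g}  B8 = {c, d}
Tree: B1–B2, B1–B3, B1–B4, B4–B5, B4–B6, B1–B7, B5–B8
The largest bag has 2 vertices, giving width 1; this decomposition certifies tw(G) ≤ 1. Any graph with an edge has treewidth ≥ 1, and G has the edge g–a. Hence tw(G) = 1 exactly.

1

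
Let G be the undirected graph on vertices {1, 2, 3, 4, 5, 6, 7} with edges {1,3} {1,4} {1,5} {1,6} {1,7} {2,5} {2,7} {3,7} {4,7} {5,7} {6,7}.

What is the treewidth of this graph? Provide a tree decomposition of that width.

Treewidth 2.
One optimal decomposition is:
Bags: B1 = {1, 6, 7}  B2 = {1, 5, 7}  B3 = {2, 5, 7}  B4 = {1, 4, 7}  B5 = {1, 3, 7}
Tree: B1–B2, B2–B3, B2–B4, B1–B5

The largest bag has 3 vertices, giving width 2; this decomposition certifies tw(G) ≤ 2. For the lower bound, the 3 vertices {1, 3, 7} are pairwise adjacent, and any tree decomposition puts a clique entirely inside one bag — forcing width ≥ 2. Hence tw(G) = 2 exactly.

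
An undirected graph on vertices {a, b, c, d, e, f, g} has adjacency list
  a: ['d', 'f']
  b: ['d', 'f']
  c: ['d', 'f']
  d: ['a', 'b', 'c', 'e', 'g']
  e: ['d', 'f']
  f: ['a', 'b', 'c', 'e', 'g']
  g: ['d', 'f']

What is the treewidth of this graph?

A width-2 tree decomposition is:
Bags: B1 = {d, f, g}  B2 = {b, d, f}  B3 = {a, d, f}  B4 = {c, d, f}  B5 = {d, e, f}
Tree: B1–B2, B2–B3, B3–B4, B4–B5
Every bag has size at most 3, so the width is 3 − 1 = 2 and tw(G) ≤ 2. Since d–g–f–b–d is a cycle in G, G is not acyclic. Forests are exactly the graphs of treewidth ≤ 1, so tw(G) ≥ 2. The upper and lower bounds meet at 2, so that is the treewidth.

2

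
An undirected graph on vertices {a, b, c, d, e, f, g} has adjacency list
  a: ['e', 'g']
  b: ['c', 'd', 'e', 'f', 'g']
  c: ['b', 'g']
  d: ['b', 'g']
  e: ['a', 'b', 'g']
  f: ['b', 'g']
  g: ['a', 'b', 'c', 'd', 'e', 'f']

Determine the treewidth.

A width-2 tree decomposition is:
Bags: B1 = {b, f, g}  B2 = {b, e, g}  B3 = {a, e, g}  B4 = {b, d, g}  B5 = {b, c, g}
Tree: B1–B2, B2–B3, B2–B4, B4–B5
The largest bag has 3 vertices, giving width 2; this decomposition certifies tw(G) ≤ 2. For the lower bound, the 3 vertices {a, e, g} are pairwise adjacent, and any tree decomposition puts a clique entirely inside one bag — forcing width ≥ 2. Combining the bounds, tw(G) = 2.

2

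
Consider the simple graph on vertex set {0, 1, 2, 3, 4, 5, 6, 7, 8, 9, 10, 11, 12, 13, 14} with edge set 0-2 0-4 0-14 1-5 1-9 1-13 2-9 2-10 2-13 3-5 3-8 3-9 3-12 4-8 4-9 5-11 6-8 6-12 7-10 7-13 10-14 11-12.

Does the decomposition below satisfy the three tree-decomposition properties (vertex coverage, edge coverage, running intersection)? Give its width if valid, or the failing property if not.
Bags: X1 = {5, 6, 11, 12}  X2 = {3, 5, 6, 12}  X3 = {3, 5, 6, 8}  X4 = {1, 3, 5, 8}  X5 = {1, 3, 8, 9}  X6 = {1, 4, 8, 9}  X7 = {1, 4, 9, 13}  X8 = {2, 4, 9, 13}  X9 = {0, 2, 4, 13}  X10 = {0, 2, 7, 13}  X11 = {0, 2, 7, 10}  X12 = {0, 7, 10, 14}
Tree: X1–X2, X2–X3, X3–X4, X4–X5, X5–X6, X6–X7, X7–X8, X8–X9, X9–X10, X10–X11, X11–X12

Every vertex of G appears in some bag (union = {0, 1, 2, 3, 4, 5, 6, 7, 8, 9, 10, 11, 12, 13, 14}); every edge is covered by a bag; and for each vertex v the set of bags containing v is connected in the bag tree. The decomposition is therefore valid. The largest bag has 4 vertices, so the width is 3.

Yes; width 3.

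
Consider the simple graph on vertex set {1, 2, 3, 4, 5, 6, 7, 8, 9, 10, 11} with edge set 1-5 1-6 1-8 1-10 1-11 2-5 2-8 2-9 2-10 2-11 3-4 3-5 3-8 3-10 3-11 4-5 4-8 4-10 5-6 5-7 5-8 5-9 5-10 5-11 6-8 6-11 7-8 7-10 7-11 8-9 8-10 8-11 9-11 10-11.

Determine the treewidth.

A width-4 tree decomposition is:
Bags: B1 = {3, 5, 8, 10, 11}  B2 = {1, 5, 8, 10, 11}  B3 = {2, 5, 8, 10, 11}  B4 = {1, 5, 6, 8, 11}  B5 = {2, 5, 8, 9, 11}  B6 = {5, 7, 8, 10, 11}  B7 = {3, 4, 5, 8, 10}
Tree: B1–B2, B2–B3, B2–B4, B3–B5, B3–B6, B1–B7
The largest bag has 5 vertices, giving width 4; this decomposition certifies tw(G) ≤ 4. For the lower bound, the 5 vertices {2, 5, 8, 9, 11} are pairwise adjacent, and any tree decomposition puts a clique entirely inside one bag — forcing width ≥ 4. Therefore the treewidth is 4.

4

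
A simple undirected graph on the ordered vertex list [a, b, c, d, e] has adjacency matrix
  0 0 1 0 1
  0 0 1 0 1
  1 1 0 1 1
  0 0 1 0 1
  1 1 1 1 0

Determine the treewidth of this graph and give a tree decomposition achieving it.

Each bag holds 3 vertices, so the decomposition has width 2, which upper-bounds the treewidth. On the other hand G contains the 3-clique {c, d, e}. A clique must lie in a single bag of any decomposition, so no decomposition can have width below 2. The upper and lower bounds meet at 2, so that is the treewidth.

Treewidth 2.
Bags: B1 = {b, c, e}  B2 = {c, d, e}  B3 = {a, c, e}
Tree: B1–B2, B2–B3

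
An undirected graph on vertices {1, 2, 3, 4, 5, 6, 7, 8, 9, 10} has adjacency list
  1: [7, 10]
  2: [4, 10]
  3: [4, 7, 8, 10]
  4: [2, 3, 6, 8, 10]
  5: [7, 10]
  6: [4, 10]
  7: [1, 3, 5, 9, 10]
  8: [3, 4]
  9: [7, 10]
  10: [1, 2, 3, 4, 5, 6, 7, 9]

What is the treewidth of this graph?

2

A width-2 tree decomposition is:
Bags: B1 = {3, 7, 10}  B2 = {5, 7, 10}  B3 = {3, 4, 10}  B4 = {2, 4, 10}  B5 = {4, 6, 10}  B6 = {1, 7, 10}  B7 = {3, 4, 8}  B8 = {7, 9, 10}
Tree: B1–B2, B1–B3, B3–B4, B4–B5, B2–B6, B3–B7, B2–B8
Each bag holds 3 vertices, so the decomposition has width 2, which upper-bounds the treewidth. On the other hand G contains the 3-clique {3, 4, 8}. A clique must lie in a single bag of any decomposition, so no decomposition can have width below 2. Therefore the treewidth is 2.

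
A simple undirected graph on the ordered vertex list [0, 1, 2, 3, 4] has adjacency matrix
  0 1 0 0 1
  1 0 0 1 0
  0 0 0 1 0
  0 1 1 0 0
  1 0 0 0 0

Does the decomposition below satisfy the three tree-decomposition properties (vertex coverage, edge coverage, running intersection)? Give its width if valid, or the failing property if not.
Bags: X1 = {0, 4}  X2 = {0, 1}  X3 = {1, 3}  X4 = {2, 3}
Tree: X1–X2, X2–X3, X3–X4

Yes; width 1.

Checking the three conditions: (i) the bags cover all of {0, 1, 2, 3, 4}; (ii) for each edge, some bag contains both endpoints; (iii) the bags containing any fixed vertex form a subtree. All hold, so the decomposition is valid with width 2 − 1 = 1.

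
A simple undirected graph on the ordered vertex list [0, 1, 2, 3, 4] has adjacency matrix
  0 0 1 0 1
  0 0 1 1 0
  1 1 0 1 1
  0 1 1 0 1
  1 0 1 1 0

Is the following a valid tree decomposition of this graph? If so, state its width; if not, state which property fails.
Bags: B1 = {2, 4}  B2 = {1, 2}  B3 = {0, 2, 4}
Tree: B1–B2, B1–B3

No — vertex 3 appears in no bag.

A tree decomposition must satisfy three properties: every vertex lies in some bag; for every edge, both endpoints lie together in some bag; and for every vertex, the bags containing it form a connected subtree. Here vertex 3 appears in no bag, so the decomposition is invalid.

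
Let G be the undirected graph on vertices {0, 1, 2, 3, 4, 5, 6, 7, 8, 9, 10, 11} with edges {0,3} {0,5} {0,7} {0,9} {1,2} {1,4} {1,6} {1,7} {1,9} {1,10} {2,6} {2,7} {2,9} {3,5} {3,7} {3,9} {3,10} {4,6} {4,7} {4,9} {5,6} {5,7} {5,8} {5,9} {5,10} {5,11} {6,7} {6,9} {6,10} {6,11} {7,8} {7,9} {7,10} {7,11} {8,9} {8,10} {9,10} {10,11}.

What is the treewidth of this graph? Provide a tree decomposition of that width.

Each bag holds 5 vertices, so the decomposition has width 4, which upper-bounds the treewidth. On the other hand G contains the 5-clique {1, 2, 6, 7, 9}. A clique must lie in a single bag of any decomposition, so no decomposition can have width below 4. The upper and lower bounds meet at 4, so that is the treewidth.

Treewidth 4.
One such decomposition:
Bags: B1 = {3, 5, 7, 9, 10}  B2 = {5, 6, 7, 9, 10}  B3 = {5, 6, 7, 10, 11}  B4 = {0, 3, 5, 7, 9}  B5 = {1, 6, 7, 9, 10}  B6 = {5, 7, 8, 9, 10}  B7 = {1, 4, 6, 7, 9}  B8 = {1, 2, 6, 7, 9}
Tree: B1–B2, B2–B3, B1–B4, B2–B5, B2–B6, B5–B7, B7–B8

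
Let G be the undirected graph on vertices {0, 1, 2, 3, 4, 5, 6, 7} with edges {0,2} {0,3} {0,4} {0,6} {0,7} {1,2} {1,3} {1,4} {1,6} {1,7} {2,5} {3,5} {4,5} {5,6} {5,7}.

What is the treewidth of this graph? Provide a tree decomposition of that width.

Every bag has size at most 4, so the width is 4 − 1 = 3 and tw(G) ≤ 3. For the lower bound: the 4 vertex sets {1,2}, {0,4}, {5}, {3} are disjoint, each induces a connected subgraph, and every pair is joined by at least one edge of G. Contracting each set to a single vertex therefore yields K_{4} as a minor, and since treewidth is minor-monotone, tw(G) ≥ tw(K_{4}) = 3. The upper and lower bounds meet at 3, so that is the treewidth.

Treewidth 3.
One such decomposition:
Bags: B1 = {0, 1, 2, 5}  B2 = {0, 1, 4, 5}  B3 = {0, 1, 3, 5}  B4 = {0, 1, 5, 6}  B5 = {0, 1, 5, 7}
Tree: B1–B2, B2–B3, B3–B4, B4–B5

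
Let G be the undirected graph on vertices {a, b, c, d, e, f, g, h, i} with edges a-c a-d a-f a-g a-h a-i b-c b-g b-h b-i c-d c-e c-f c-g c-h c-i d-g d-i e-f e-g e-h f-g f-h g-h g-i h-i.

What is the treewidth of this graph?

A width-4 tree decomposition is:
Bags: B1 = {a, c, f, g, h}  B2 = {a, c, g, h, i}  B3 = {c, e, f, g, h}  B4 = {a, c, d, g, i}  B5 = {b, c, g, h, i}
Tree: B1–B2, B1–B3, B2–B4, B2–B5
Each bag holds 5 vertices, so the decomposition has width 4, which upper-bounds the treewidth. Conversely, {a, c, d, g, i} is a clique of size 5, and the vertices of any clique must share a bag in every tree decomposition; so some bag has ≥ 5 vertices and tw(G) ≥ 4. Combining the bounds, tw(G) = 4.

4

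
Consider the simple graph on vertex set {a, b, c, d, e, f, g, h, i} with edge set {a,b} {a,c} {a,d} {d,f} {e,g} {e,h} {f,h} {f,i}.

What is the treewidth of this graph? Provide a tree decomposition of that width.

Treewidth 1.
One optimal decomposition is:
Bags: B1 = {f, h}  B2 = {e, h}  B3 = {d, f}  B4 = {e, g}  B5 = {a, d}  B6 = {a, b}  B7 = {f, i}  B8 = {a, c}
Tree: B1–B2, B1–B3, B2–B4, B3–B5, B5–B6, B1–B7, B6–B8

The largest bag has 2 vertices, giving width 1; this decomposition certifies tw(G) ≤ 1. Any graph with an edge has treewidth ≥ 1, and G has the edge h–f. Therefore the treewidth is 1.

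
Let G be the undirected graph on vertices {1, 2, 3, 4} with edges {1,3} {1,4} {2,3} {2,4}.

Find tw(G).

A width-2 tree decomposition is:
Bags: B1 = {1, 2, 4}  B2 = {1, 2, 3}
Tree: B1–B2
Every bag has size at most 3, so the width is 3 − 1 = 2 and tw(G) ≤ 2. The edges 2–4–1–3–2 form a cycle, so G is not a tree and its treewidth is at least 2. The upper and lower bounds meet at 2, so that is the treewidth.

2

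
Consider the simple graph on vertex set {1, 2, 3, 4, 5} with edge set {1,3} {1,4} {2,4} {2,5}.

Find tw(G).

1

A width-1 tree decomposition is:
Bags: B1 = {2, 5}  B2 = {2, 4}  B3 = {1, 4}  B4 = {1, 3}
Tree: B1–B2, B2–B3, B3–B4
The largest bag has 2 vertices, giving width 1; this decomposition certifies tw(G) ≤ 1. Any graph with an edge has treewidth ≥ 1, and G has the edge 5–2. Therefore the treewidth is 1.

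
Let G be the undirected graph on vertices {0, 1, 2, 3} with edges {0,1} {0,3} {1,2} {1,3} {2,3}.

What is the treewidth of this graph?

A width-2 tree decomposition is:
Bags: B1 = {1, 2, 3}  B2 = {0, 1, 3}
Tree: B1–B2
The largest bag has 3 vertices, giving width 2; this decomposition certifies tw(G) ≤ 2. Conversely, {0, 1, 3} is a clique of size 3, and the vertices of any clique must share a bag in every tree decomposition; so some bag has ≥ 3 vertices and tw(G) ≥ 2. Therefore the treewidth is 2.

2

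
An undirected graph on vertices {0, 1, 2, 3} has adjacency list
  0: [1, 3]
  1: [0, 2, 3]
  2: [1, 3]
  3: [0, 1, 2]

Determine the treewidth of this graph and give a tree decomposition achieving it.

Treewidth 2.
Bags: B1 = {0, 1, 3}  B2 = {1, 2, 3}
Tree: B1–B2

Every bag has size at most 3, so the width is 3 − 1 = 2 and tw(G) ≤ 2. On the other hand G contains the 3-clique {0, 1, 3}. A clique must lie in a single bag of any decomposition, so no decomposition can have width below 2. Hence tw(G) = 2 exactly.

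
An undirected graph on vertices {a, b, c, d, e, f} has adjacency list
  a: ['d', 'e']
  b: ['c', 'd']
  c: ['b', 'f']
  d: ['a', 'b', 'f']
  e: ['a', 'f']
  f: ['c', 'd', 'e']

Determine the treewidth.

2

A width-2 tree decomposition is:
Bags: B1 = {a, e, f}  B2 = {a, d, f}  B3 = {c, d, f}  B4 = {b, c, d}
Tree: B1–B2, B2–B3, B3–B4
Each bag holds 3 vertices, so the decomposition has width 2, which upper-bounds the treewidth. For the lower bound, G contains the cycle e–a–d–f–e, so G is not a forest; only forests have treewidth ≤ 1, hence tw(G) ≥ 2. The upper and lower bounds meet at 2, so that is the treewidth.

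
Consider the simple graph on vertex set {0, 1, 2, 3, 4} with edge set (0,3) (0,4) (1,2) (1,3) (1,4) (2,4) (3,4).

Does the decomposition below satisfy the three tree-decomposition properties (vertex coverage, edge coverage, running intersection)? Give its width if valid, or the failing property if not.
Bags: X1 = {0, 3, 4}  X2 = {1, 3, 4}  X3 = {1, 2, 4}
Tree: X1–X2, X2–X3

Yes; width 2.

Checking the three conditions: (i) the bags cover all of {0, 1, 2, 3, 4}; (ii) for each edge, some bag contains both endpoints; (iii) the bags containing any fixed vertex form a subtree. All hold, so the decomposition is valid with width 3 − 1 = 2.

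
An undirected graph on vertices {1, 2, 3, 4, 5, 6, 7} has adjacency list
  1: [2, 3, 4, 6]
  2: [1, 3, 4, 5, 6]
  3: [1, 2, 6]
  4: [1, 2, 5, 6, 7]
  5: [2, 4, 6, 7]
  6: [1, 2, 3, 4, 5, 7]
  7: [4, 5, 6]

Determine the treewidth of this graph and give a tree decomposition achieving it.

Each bag holds 4 vertices, so the decomposition has width 3, which upper-bounds the treewidth. For the lower bound, the 4 vertices {1, 2, 3, 6} are pairwise adjacent, and any tree decomposition puts a clique entirely inside one bag — forcing width ≥ 3. The upper and lower bounds meet at 3, so that is the treewidth.

Treewidth 3.
One such decomposition:
Bags: B1 = {1, 2, 4, 6}  B2 = {1, 2, 3, 6}  B3 = {2, 4, 5, 6}  B4 = {4, 5, 6, 7}
Tree: B1–B2, B1–B3, B3–B4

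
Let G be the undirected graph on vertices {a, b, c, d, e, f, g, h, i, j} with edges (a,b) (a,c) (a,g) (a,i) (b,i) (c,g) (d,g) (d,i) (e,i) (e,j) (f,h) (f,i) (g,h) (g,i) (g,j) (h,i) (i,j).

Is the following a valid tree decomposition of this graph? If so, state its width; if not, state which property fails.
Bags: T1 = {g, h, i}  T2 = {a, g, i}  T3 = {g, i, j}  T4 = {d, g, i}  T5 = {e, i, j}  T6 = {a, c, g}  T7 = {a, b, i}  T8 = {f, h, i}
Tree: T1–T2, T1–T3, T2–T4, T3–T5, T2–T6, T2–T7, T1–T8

Yes; width 2.

Vertex coverage: the bags together contain {a, b, c, d, e, f, g, h, i, j}, the full vertex set. Edge coverage: each edge of G has both endpoints in at least one bag. Running intersection: for every vertex, the bags containing it form a connected subtree. All three properties hold, so this is a valid tree decomposition of width max|bag| − 1 = 2, and hence tw(G) ≤ 2.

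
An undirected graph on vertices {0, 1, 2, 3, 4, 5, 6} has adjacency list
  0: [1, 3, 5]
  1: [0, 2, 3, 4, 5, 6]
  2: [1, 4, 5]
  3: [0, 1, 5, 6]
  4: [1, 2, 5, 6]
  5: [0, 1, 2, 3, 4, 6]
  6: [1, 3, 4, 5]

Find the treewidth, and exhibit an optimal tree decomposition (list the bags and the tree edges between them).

The largest bag has 4 vertices, giving width 3; this decomposition certifies tw(G) ≤ 3. On the other hand G contains the 4-clique {1, 2, 4, 5}. A clique must lie in a single bag of any decomposition, so no decomposition can have width below 3. Therefore the treewidth is 3.

Treewidth 3.
One optimal decomposition is:
Bags: B1 = {1, 3, 5, 6}  B2 = {0, 1, 3, 5}  B3 = {1, 4, 5, 6}  B4 = {1, 2, 4, 5}
Tree: B1–B2, B1–B3, B3–B4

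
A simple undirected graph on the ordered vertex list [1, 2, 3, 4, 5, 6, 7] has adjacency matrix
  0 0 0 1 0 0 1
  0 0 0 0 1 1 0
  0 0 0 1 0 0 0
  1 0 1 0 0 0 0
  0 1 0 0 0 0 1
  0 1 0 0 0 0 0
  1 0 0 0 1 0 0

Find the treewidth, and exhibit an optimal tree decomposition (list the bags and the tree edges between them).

Treewidth 1.
One optimal decomposition is:
Bags: B1 = {2, 6}  B2 = {2, 5}  B3 = {5, 7}  B4 = {1, 7}  B5 = {1, 4}  B6 = {3, 4}
Tree: B1–B2, B2–B3, B3–B4, B4–B5, B5–B6

Each bag holds 2 vertices, so the decomposition has width 1, which upper-bounds the treewidth. G has an edge, so its treewidth is at least 1. Hence tw(G) = 1 exactly.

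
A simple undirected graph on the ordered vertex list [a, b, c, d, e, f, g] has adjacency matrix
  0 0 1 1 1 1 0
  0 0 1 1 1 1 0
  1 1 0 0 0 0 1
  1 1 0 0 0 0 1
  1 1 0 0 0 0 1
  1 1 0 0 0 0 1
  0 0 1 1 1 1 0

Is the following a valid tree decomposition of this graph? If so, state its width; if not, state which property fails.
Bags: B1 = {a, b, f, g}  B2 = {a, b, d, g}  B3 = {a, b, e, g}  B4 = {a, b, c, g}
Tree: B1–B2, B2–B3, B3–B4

Yes; width 3.

Vertex coverage: the bags together contain {a, b, c, d, e, f, g}, the full vertex set. Edge coverage: each edge of G has both endpoints in at least one bag. Running intersection: for every vertex, the bags containing it form a connected subtree. All three properties hold, so this is a valid tree decomposition of width max|bag| − 1 = 3, and hence tw(G) ≤ 3.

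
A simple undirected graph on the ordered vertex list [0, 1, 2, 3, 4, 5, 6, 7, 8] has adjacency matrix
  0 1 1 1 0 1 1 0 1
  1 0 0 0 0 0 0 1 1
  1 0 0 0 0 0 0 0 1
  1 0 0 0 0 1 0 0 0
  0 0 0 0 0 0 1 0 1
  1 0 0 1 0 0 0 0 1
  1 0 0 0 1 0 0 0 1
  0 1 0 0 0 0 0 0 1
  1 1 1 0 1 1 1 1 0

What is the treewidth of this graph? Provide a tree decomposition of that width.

Each bag holds 3 vertices, so the decomposition has width 2, which upper-bounds the treewidth. On the other hand G contains the 3-clique {0, 1, 8}. A clique must lie in a single bag of any decomposition, so no decomposition can have width below 2. The upper and lower bounds meet at 2, so that is the treewidth.

Treewidth 2.
Bags: B1 = {0, 1, 8}  B2 = {0, 2, 8}  B3 = {1, 7, 8}  B4 = {0, 5, 8}  B5 = {0, 6, 8}  B6 = {0, 3, 5}  B7 = {4, 6, 8}
Tree: B1–B2, B1–B3, B2–B4, B2–B5, B4–B6, B5–B7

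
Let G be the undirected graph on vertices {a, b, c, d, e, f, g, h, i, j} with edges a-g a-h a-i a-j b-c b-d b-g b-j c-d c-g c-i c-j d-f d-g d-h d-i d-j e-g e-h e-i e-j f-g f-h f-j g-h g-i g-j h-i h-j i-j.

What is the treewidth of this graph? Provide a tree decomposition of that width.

Treewidth 4.
Bags: B1 = {a, g, h, i, j}  B2 = {e, g, h, i, j}  B3 = {d, g, h, i, j}  B4 = {c, d, g, i, j}  B5 = {d, f, g, h, j}  B6 = {b, c, d, g, j}
Tree: B1–B2, B2–B3, B3–B4, B3–B5, B4–B6

The largest bag has 5 vertices, giving width 4; this decomposition certifies tw(G) ≤ 4. Conversely, {d, f, g, h, j} is a clique of size 5, and the vertices of any clique must share a bag in every tree decomposition; so some bag has ≥ 5 vertices and tw(G) ≥ 4. Hence tw(G) = 4 exactly.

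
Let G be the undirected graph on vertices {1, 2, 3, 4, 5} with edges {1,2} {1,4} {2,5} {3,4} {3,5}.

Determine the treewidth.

A width-2 tree decomposition is:
Bags: B1 = {2, 3, 5}  B2 = {2, 3, 4}  B3 = {1, 2, 4}
Tree: B1–B2, B2–B3
Each bag holds 3 vertices, so the decomposition has width 2, which upper-bounds the treewidth. For the lower bound, G contains the cycle 2–5–3–4–1–2, so G is not a forest; only forests have treewidth ≤ 1, hence tw(G) ≥ 2. Hence tw(G) = 2 exactly.

2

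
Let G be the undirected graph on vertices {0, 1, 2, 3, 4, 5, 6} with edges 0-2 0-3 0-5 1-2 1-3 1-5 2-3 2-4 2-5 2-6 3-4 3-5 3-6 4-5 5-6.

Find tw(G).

3

A width-3 tree decomposition is:
Bags: B1 = {2, 3, 5, 6}  B2 = {1, 2, 3, 5}  B3 = {0, 2, 3, 5}  B4 = {2, 3, 4, 5}
Tree: B1–B2, B1–B3, B1–B4
Each bag holds 4 vertices, so the decomposition has width 3, which upper-bounds the treewidth. Conversely, {0, 2, 3, 5} is a clique of size 4, and the vertices of any clique must share a bag in every tree decomposition; so some bag has ≥ 4 vertices and tw(G) ≥ 3. Therefore the treewidth is 3.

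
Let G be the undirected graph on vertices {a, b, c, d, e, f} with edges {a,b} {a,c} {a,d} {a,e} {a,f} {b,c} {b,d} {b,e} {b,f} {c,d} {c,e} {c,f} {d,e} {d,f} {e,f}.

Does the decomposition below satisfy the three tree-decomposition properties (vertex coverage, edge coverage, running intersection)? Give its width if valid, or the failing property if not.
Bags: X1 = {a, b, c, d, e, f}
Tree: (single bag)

Yes; width 5.

Vertex coverage: the bags together contain {a, b, c, d, e, f}, the full vertex set. Edge coverage: each edge of G has both endpoints in at least one bag. Running intersection: for every vertex, the bags containing it form a connected subtree. All three properties hold, so this is a valid tree decomposition of width max|bag| − 1 = 5, and hence tw(G) ≤ 5.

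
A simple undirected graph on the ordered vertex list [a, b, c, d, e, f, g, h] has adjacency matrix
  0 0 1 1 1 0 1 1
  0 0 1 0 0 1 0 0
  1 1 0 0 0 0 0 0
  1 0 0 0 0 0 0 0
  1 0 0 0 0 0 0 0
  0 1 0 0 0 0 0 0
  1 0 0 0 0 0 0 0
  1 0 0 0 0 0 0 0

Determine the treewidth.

1

A width-1 tree decomposition is:
Bags: B1 = {a, d}  B2 = {a, c}  B3 = {b, c}  B4 = {b, f}  B5 = {a, h}  B6 = {a, g}  B7 = {a, e}
Tree: B1–B2, B2–B3, B3–B4, B1–B5, B1–B6, B6–B7
The largest bag has 2 vertices, giving width 1; this decomposition certifies tw(G) ≤ 1. Any graph with an edge has treewidth ≥ 1, and G has the edge a–d. Therefore the treewidth is 1.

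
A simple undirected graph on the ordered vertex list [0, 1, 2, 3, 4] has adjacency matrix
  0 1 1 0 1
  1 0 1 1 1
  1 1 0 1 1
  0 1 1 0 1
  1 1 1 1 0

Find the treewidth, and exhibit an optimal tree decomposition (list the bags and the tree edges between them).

Treewidth 3.
One optimal decomposition is:
Bags: B1 = {0, 1, 2, 4}  B2 = {1, 2, 3, 4}
Tree: B1–B2

The largest bag has 4 vertices, giving width 3; this decomposition certifies tw(G) ≤ 3. On the other hand G contains the 4-clique {0, 1, 2, 4}. A clique must lie in a single bag of any decomposition, so no decomposition can have width below 3. Hence tw(G) = 3 exactly.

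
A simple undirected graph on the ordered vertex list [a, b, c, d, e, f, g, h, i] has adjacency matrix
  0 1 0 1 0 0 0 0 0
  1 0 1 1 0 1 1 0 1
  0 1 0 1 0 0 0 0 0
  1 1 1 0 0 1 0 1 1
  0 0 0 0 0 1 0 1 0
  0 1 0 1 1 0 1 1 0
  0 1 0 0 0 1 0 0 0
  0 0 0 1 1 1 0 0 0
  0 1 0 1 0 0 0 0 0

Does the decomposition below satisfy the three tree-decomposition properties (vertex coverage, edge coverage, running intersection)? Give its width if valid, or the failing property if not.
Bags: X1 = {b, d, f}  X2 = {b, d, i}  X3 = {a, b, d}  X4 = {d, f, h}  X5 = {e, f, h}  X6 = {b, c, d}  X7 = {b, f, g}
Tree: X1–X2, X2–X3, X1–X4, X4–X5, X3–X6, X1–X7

Yes; width 2.

Every vertex of G appears in some bag (union = {a, b, c, d, e, f, g, h, i}); every edge is covered by a bag; and for each vertex v the set of bags containing v is connected in the bag tree. The decomposition is therefore valid. The largest bag has 3 vertices, so the width is 2.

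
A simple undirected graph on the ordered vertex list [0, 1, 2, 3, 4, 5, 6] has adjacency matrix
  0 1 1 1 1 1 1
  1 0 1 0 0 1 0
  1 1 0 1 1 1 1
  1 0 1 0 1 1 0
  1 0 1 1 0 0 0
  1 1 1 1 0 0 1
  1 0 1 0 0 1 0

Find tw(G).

3

A width-3 tree decomposition is:
Bags: B1 = {0, 2, 3, 5}  B2 = {0, 2, 3, 4}  B3 = {0, 1, 2, 5}  B4 = {0, 2, 5, 6}
Tree: B1–B2, B1–B3, B3–B4
The largest bag has 4 vertices, giving width 3; this decomposition certifies tw(G) ≤ 3. Conversely, {0, 2, 3, 4} is a clique of size 4, and the vertices of any clique must share a bag in every tree decomposition; so some bag has ≥ 4 vertices and tw(G) ≥ 3. Combining the bounds, tw(G) = 3.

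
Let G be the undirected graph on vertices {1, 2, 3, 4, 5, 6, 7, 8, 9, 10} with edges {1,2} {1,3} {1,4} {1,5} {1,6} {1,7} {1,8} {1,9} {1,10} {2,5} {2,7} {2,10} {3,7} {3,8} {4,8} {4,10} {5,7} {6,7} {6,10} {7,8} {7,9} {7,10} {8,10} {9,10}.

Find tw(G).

A width-3 tree decomposition is:
Bags: B1 = {1, 2, 7, 10}  B2 = {1, 7, 9, 10}  B3 = {1, 7, 8, 10}  B4 = {1, 4, 8, 10}  B5 = {1, 3, 7, 8}  B6 = {1, 6, 7, 10}  B7 = {1, 2, 5, 7}
Tree: B1–B2, B1–B3, B3–B4, B3–B5, B3–B6, B1–B7
Each bag holds 4 vertices, so the decomposition has width 3, which upper-bounds the treewidth. Conversely, {1, 4, 8, 10} is a clique of size 4, and the vertices of any clique must share a bag in every tree decomposition; so some bag has ≥ 4 vertices and tw(G) ≥ 3. The upper and lower bounds meet at 3, so that is the treewidth.

3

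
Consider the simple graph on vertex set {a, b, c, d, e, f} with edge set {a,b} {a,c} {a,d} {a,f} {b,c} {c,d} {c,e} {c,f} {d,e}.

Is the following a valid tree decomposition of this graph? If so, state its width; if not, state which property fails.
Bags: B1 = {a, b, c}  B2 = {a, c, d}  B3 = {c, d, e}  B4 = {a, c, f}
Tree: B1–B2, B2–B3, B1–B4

Vertex coverage: the bags together contain {a, b, c, d, e, f}, the full vertex set. Edge coverage: each edge of G has both endpoints in at least one bag. Running intersection: for every vertex, the bags containing it form a connected subtree. All three properties hold, so this is a valid tree decomposition of width max|bag| − 1 = 2, and hence tw(G) ≤ 2.

Yes; width 2.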